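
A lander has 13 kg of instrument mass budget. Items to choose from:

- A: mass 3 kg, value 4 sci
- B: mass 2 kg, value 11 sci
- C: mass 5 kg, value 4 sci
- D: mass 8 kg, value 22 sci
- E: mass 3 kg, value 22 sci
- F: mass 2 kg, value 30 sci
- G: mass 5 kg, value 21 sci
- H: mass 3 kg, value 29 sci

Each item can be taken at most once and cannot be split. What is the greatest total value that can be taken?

102 sci

This is a 0/1 knapsack; check combinations near the capacity.
- E+F+G+H: mass 3+2+5+3=13, value 22+30+21+29=102
- A+B+E+F+H: mass 3+2+3+2+3=13, value 4+11+22+30+29=96
- B+E+F+H: mass 2+3+2+3=10, value 11+22+30+29=92
- B+F+G+H: mass 2+2+5+3=12, value 11+30+21+29=91
Best: 102 sci.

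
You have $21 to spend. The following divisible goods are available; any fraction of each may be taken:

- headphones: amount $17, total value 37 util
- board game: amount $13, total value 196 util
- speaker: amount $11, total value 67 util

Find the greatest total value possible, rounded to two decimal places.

244.73

Take in order of value per unit:
- board game (196/13 per unit): all 13 → value 196, running total 196.00
- speaker (67/11 per unit): 8 of 11 → value 8×67/11 = 48.7273, running total 244.73
Total 244.73.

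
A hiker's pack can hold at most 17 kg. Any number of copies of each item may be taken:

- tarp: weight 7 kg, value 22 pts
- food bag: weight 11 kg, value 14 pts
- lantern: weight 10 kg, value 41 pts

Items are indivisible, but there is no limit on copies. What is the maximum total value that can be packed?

Best value-per-unit is lantern at 41/10; filling with it alone gives 1×41 = 41.
Optimal mix: 1×tarp + 1×lantern → weight 17, value 63.

63 pts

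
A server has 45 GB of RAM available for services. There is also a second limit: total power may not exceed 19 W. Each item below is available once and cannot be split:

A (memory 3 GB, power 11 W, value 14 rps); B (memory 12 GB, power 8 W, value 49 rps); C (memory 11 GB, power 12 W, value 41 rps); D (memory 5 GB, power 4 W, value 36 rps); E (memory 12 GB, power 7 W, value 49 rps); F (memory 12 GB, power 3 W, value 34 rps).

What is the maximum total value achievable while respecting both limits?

134 rps

Feasible sets respecting both limits:
- B+D+E: memory 29, power 19, value 134
- B+E+F: memory 36, power 18, value 132
- B+D+F: memory 29, power 15, value 119
- D+E+F: memory 29, power 14, value 119
Best: 134 rps.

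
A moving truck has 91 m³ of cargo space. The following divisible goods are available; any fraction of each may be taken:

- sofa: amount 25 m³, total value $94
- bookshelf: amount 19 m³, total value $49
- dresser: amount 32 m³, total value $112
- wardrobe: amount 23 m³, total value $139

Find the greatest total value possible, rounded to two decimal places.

373.37

Take in order of value per unit:
- wardrobe (139/23 per unit): all 23 → value 139, running total 139.00
- sofa (94/25 per unit): all 25 → value 94, running total 233.00
- dresser (112/32 per unit): all 32 → value 112, running total 345.00
- bookshelf (49/19 per unit): 11 of 19 → value 11×49/19 = 28.3684, running total 373.37
Total 373.37.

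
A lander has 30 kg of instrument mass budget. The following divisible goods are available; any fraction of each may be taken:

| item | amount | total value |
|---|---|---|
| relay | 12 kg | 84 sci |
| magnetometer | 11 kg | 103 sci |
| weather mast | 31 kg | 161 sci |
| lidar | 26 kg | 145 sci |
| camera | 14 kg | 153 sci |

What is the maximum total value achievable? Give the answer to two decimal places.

291.00

Take in order of value per unit:
- camera (153/14 per unit): all 14 → value 153, running total 153.00
- magnetometer (103/11 per unit): all 11 → value 103, running total 256.00
- relay (84/12 per unit): 5 of 12 → value 5×84/12 = 35.0000, running total 291.00
Total 291.00.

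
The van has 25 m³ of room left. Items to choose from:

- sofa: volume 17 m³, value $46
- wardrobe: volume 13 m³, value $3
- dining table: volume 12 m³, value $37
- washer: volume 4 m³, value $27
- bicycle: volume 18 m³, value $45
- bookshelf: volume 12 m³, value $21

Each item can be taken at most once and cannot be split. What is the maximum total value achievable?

Check high-value combinations within 25 m³:
- sofa+washer: volume 17+4=21, value 46+27=73
- washer+bicycle: volume 4+18=22, value 27+45=72
- dining table+washer: volume 12+4=16, value 37+27=64
- dining table+bookshelf: volume 12+12=24, value 37+21=58
- washer+bookshelf: volume 4+12=16, value 27+21=48
Best: $73.

$73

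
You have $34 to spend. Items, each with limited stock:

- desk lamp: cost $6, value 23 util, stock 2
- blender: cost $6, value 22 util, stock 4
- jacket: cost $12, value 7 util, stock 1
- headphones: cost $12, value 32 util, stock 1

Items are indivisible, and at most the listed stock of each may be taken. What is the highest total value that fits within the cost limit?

Top feasible selections:
- 2×desk lamp + 3×blender: cost 30, value 112
- 1×desk lamp + 4×blender: cost 30, value 111
- 2×desk lamp + 1×blender + 1×headphones: cost 30, value 100
Best: 112 util.

112 util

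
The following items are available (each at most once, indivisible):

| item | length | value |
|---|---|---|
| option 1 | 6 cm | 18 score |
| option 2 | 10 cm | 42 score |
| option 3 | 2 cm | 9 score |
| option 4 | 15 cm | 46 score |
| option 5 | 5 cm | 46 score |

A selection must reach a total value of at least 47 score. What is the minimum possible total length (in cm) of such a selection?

7

Subsets with value ≥ 47, sorted by total length:
- option 3+option 5: length 7, value 55
- option 1+option 5: length 11, value 64
Minimum length: 7 cm.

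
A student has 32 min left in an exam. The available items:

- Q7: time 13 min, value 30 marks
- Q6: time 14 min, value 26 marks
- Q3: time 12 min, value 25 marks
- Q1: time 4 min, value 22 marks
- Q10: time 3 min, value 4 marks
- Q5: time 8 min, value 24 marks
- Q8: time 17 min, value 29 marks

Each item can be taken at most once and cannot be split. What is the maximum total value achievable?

81 marks

Check high-value combinations within 32 min:
- Q7+Q3+Q1+Q10: time 13+12+4+3=32, value 30+25+22+4=81
- Q7+Q1+Q10+Q5: time 13+4+3+8=28, value 30+22+4+24=80
- Q1+Q10+Q5+Q8: time 4+3+8+17=32, value 22+4+24+29=79
- Q7+Q6+Q1: time 13+14+4=31, value 30+26+22=78
- Q7+Q3+Q1: time 13+12+4=29, value 30+25+22=77
Best: 81 marks.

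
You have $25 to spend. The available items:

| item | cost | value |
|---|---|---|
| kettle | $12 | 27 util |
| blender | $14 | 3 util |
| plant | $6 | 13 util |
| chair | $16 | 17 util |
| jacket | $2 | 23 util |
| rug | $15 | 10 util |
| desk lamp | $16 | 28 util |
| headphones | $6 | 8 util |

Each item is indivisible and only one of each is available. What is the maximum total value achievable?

Check high-value combinations within $25:
- plant+jacket+desk lamp: cost 6+2+16=24, value 13+23+28=64
- kettle+plant+jacket: cost 12+6+2=20, value 27+13+23=63
- jacket+desk lamp+headphones: cost 2+16+6=24, value 23+28+8=59
- kettle+jacket+headphones: cost 12+2+6=20, value 27+23+8=58
Best: 64 util.

64 util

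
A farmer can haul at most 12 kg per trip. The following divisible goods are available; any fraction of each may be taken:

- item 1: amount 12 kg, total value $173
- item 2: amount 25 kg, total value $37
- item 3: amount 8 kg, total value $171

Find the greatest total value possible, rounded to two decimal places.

228.67

Take in order of value per unit:
- item 3 (171/8 per unit): all 8 → value 171, running total 171.00
- item 1 (173/12 per unit): 4 of 12 → value 4×173/12 = 57.6667, running total 228.67
Total 228.67.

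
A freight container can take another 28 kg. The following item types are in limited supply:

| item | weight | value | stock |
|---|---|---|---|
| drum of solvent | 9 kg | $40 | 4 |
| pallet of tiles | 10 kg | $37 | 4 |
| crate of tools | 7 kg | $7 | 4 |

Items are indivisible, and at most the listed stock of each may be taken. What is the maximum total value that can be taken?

$120

Top feasible selections:
- 3×drum of solvent: weight 27, value 120
- 2×drum of solvent + 1×pallet of tiles: weight 28, value 117
- 2×drum of solvent + 1×crate of tools: weight 25, value 87
- 1×drum of solvent + 1×pallet of tiles + 1×crate of tools: weight 26, value 84
Best: $120.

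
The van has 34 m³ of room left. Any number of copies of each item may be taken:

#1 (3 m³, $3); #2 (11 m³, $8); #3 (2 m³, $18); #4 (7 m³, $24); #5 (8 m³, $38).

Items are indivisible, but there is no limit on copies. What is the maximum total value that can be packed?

Best value-per-unit is #3 at 18/2, and filling with it alone uses volume 17×2=34. No mix of the others beats 17×18 = 306.

$306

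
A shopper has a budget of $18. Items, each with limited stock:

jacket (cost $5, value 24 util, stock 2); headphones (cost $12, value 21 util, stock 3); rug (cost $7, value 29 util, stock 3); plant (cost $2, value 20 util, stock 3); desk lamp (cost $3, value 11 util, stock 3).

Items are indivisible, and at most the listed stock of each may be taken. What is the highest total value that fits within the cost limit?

Best selections within cost 18 and stock limits:
- 1×jacket + 1×rug + 3×plant: cost 18, value 113
- 2×jacket + 3×plant: cost 16, value 108
- 1×jacket + 3×plant + 2×desk lamp: cost 17, value 106
Best: 113 util.

113 util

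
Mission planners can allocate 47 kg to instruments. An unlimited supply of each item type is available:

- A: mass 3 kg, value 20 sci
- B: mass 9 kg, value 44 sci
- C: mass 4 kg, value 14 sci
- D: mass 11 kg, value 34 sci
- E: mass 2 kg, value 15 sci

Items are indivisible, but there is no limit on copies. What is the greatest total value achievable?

350 sci

Best value-per-unit is E at 15/2; filling with it alone gives 23×15 = 345.
Optimal mix: 1×A + 22×E → mass 47, value 350.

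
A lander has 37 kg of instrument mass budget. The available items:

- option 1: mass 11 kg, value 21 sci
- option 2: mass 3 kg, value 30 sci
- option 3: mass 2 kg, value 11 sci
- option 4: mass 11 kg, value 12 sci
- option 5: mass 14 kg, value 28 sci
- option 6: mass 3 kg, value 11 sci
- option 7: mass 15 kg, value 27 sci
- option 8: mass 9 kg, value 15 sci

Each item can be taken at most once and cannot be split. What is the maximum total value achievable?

107 sci

This is a 0/1 knapsack; check combinations near the capacity.
- option 2+option 3+option 5+option 6+option 7: mass 3+2+14+3+15=37, value 30+11+28+11+27=107
- option 1+option 2+option 3+option 5+option 6: mass 11+3+2+14+3=33, value 21+30+11+28+11=101
- option 1+option 2+option 3+option 6+option 7: mass 11+3+2+3+15=34, value 21+30+11+11+27=100
Best: 107 sci.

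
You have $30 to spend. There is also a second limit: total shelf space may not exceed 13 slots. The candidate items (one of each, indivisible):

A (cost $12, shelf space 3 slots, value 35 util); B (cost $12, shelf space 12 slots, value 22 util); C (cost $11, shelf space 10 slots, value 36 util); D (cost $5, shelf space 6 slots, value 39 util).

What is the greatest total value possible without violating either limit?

74 util

Feasible sets respecting both limits:
- A+D: cost 17, shelf space 9, value 74
- A+C: cost 23, shelf space 13, value 71
- D: cost 5, shelf space 6, value 39
- C: cost 11, shelf space 10, value 36
Best: 74 util.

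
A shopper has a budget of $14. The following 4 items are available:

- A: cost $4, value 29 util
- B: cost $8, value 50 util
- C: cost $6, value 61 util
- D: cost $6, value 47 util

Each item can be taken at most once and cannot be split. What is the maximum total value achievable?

Check high-value combinations within $14:
- B+C: cost 8+6=14, value 50+61=111
- C+D: cost 6+6=12, value 61+47=108
- B+D: cost 8+6=14, value 50+47=97
- A+C: cost 4+6=10, value 29+61=90
- A+B: cost 4+8=12, value 29+50=79
Best: 111 util.

111 util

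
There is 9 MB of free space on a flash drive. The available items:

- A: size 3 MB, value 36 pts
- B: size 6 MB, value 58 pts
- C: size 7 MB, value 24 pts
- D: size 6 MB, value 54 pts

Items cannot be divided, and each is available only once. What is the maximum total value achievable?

Check high-value combinations within 9 MB:
- A+B: size 3+6=9, value 36+58=94
- A+D: size 3+6=9, value 36+54=90
- B: size 6, value 58
- D: size 6, value 54
- A: size 3, value 36
Best: 94 pts.

94 pts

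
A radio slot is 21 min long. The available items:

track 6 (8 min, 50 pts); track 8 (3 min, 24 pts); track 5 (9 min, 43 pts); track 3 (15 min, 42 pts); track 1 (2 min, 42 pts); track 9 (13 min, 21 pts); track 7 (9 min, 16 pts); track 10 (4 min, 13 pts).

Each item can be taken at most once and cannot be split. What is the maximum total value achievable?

Check high-value combinations within 21 min:
- track 6+track 5+track 1: duration 8+9+2=19, value 50+43+42=135
- track 6+track 8+track 1+track 10: duration 8+3+2+4=17, value 50+24+42+13=129
- track 8+track 5+track 1+track 10: duration 3+9+2+4=18, value 24+43+42+13=122
Best: 135 pts.

135 pts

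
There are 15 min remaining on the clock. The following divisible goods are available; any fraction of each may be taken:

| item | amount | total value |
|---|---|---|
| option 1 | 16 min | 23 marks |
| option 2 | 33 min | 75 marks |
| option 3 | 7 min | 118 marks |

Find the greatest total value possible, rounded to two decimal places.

136.18

Take in order of value per unit:
- option 3 (118/7 per unit): all 7 → value 118, running total 118.00
- option 2 (75/33 per unit): 8 of 33 → value 8×75/33 = 18.1818, running total 136.18
Total 136.18.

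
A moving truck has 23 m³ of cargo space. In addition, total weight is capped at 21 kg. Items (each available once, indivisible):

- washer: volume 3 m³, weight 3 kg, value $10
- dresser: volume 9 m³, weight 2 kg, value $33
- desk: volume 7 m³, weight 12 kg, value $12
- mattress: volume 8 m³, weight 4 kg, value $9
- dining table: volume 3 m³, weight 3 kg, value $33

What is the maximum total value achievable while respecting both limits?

Feasible sets respecting both limits:
- washer+dresser+desk+dining table: volume 22, weight 20, value 88
- washer+dresser+mattress+dining table: volume 23, weight 12, value 85
- dresser+desk+dining table: volume 19, weight 17, value 78
Best: $88.

$88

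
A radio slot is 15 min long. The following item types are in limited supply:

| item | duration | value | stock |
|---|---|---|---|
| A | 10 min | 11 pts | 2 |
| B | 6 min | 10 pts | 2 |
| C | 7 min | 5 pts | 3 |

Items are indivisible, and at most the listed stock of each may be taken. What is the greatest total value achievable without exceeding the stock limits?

20 pts

Best selections within duration 15 and stock limits:
- 2×B: duration 12, value 20
- 1×B + 1×C: duration 13, value 15
- 1×A: duration 10, value 11
Best: 20 pts.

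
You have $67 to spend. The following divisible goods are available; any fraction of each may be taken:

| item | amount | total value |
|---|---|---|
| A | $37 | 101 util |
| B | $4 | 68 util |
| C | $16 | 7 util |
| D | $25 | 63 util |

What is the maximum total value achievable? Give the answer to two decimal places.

232.44

Take in order of value per unit:
- B (68/4 per unit): all 4 → value 68, running total 68.00
- A (101/37 per unit): all 37 → value 101, running total 169.00
- D (63/25 per unit): all 25 → value 63, running total 232.00
- C (7/16 per unit): 1 of 16 → value 1×7/16 = 0.4375, running total 232.44
Total 232.44.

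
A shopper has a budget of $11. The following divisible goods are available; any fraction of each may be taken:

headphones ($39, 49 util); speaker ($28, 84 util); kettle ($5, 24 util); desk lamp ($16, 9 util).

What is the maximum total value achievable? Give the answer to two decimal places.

42.00

Take in order of value per unit:
- kettle (24/5 per unit): all 5 → value 24, running total 24.00
- speaker (84/28 per unit): 6 of 28 → value 6×84/28 = 18.0000, running total 42.00
Total 42.00.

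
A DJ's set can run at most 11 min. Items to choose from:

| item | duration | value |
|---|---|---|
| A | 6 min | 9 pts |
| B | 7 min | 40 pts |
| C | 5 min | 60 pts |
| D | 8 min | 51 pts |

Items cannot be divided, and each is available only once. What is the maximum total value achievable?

Check high-value combinations within 11 min:
- A+C: duration 6+5=11, value 9+60=69
- C: duration 5, value 60
- D: duration 8, value 51
- B: duration 7, value 40
- A: duration 6, value 9
Best: 69 pts.

69 pts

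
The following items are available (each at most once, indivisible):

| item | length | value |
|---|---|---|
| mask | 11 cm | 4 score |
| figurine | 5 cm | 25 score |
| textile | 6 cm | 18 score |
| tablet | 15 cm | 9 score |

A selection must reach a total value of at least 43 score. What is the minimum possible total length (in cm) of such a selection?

Subsets with value ≥ 43, sorted by total length:
- figurine+textile: length 11, value 43
- mask+figurine+textile: length 22, value 47
Minimum length: 11 cm.

11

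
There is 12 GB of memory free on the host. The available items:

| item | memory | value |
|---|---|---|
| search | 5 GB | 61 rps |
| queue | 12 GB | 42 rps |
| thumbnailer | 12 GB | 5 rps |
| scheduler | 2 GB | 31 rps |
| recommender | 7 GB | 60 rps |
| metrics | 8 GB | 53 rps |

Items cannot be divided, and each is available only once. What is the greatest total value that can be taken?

121 rps

Check high-value combinations within 12 GB:
- search+recommender: memory 5+7=12, value 61+60=121
- search+scheduler: memory 5+2=7, value 61+31=92
- scheduler+recommender: memory 2+7=9, value 31+60=91
- scheduler+metrics: memory 2+8=10, value 31+53=84
Best: 121 rps.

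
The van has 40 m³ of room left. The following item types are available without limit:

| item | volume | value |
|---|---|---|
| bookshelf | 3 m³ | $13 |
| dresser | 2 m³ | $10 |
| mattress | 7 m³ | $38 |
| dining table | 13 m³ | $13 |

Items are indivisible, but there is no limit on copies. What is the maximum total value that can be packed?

Best value-per-unit is mattress at 38/7; filling with it alone gives 5×38 = 190.
Optimal mix: 1×bookshelf + 1×dresser + 5×mattress → volume 40, value 213.

$213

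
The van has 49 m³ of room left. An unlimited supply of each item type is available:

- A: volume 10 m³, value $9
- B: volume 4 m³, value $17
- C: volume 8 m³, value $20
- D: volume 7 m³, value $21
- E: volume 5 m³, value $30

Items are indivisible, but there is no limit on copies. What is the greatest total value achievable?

Best value-per-unit is E at 30/5; filling with it alone gives 9×30 = 270.
Optimal mix: 1×B + 9×E → volume 49, value 287.

$287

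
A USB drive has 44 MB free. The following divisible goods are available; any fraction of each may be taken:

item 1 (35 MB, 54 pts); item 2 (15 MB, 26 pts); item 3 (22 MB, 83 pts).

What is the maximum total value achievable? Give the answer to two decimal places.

119.80

Take in order of value per unit:
- item 3 (83/22 per unit): all 22 → value 83, running total 83.00
- item 2 (26/15 per unit): all 15 → value 26, running total 109.00
- item 1 (54/35 per unit): 7 of 35 → value 7×54/35 = 10.8000, running total 119.80
Total 119.80.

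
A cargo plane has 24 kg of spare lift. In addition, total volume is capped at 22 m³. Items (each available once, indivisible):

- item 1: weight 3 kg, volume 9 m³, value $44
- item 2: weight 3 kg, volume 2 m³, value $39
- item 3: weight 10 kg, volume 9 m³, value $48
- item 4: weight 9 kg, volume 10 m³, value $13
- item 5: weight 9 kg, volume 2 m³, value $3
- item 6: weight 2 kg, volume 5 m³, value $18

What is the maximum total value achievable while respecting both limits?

Feasible sets respecting both limits:
- item 1+item 2+item 3: weight 16, volume 20, value 131
- item 2+item 3+item 5+item 6: weight 24, volume 18, value 108
- item 2+item 3+item 6: weight 15, volume 16, value 105
- item 1+item 2+item 5+item 6: weight 17, volume 18, value 104
Best: $131.

$131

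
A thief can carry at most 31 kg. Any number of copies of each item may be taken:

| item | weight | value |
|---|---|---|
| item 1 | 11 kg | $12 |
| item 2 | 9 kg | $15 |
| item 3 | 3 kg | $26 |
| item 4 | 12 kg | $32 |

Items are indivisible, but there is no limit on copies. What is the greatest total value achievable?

$260

Best value-per-unit is item 3 at 26/3, and filling with it alone uses weight 10×3=30. No mix of the others beats 10×26 = 260.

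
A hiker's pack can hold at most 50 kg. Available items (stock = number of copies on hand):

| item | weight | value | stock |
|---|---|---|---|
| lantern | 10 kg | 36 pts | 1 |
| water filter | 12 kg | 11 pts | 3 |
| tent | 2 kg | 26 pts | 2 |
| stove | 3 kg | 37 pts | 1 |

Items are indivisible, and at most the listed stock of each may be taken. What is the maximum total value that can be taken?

Top feasible selections:
- 1×lantern + 2×water filter + 2×tent + 1×stove: weight 41, value 147
- 1×lantern + 1×water filter + 2×tent + 1×stove: weight 29, value 136
- 1×lantern + 2×tent + 1×stove: weight 17, value 125
- 3×water filter + 2×tent + 1×stove: weight 43, value 122
Best: 147 pts.

147 pts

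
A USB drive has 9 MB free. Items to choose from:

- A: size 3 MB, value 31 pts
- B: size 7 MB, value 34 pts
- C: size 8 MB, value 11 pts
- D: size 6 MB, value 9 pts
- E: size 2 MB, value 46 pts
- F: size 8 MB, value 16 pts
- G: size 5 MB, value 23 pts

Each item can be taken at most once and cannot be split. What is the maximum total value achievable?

80 pts

Check high-value combinations within 9 MB:
- B+E: size 7+2=9, value 34+46=80
- A+E: size 3+2=5, value 31+46=77
- E+G: size 2+5=7, value 46+23=69
- D+E: size 6+2=8, value 9+46=55
- A+G: size 3+5=8, value 31+23=54
Best: 80 pts.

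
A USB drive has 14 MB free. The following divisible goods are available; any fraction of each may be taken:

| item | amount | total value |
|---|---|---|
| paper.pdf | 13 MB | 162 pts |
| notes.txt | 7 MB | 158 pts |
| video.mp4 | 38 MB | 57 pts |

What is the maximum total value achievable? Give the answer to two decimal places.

245.23

Take in order of value per unit:
- notes.txt (158/7 per unit): all 7 → value 158, running total 158.00
- paper.pdf (162/13 per unit): 7 of 13 → value 7×162/13 = 87.2308, running total 245.23
Total 245.23.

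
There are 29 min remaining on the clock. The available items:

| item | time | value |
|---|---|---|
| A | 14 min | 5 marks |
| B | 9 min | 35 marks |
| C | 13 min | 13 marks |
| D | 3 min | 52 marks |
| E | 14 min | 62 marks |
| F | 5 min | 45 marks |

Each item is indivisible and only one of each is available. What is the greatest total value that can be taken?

Check high-value combinations within 29 min:
- D+E+F: time 3+14+5=22, value 52+62+45=159
- B+D+E: time 9+3+14=26, value 35+52+62=149
- B+E+F: time 9+14+5=28, value 35+62+45=142
Best: 159 marks.

159 marks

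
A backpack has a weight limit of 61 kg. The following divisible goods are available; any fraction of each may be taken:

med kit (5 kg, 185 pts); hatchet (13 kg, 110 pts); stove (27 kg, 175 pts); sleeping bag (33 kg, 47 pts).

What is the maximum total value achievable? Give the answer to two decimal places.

Take in order of value per unit:
- med kit (185/5 per unit): all 5 → value 185, running total 185.00
- hatchet (110/13 per unit): all 13 → value 110, running total 295.00
- stove (175/27 per unit): all 27 → value 175, running total 470.00
- sleeping bag (47/33 per unit): 16 of 33 → value 16×47/33 = 22.7879, running total 492.79
Total 492.79.

492.79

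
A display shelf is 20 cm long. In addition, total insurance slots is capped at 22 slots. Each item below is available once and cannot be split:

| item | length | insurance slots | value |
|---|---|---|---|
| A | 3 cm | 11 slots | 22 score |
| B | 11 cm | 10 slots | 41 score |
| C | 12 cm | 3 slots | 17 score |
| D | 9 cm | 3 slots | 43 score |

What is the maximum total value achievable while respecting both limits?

Feasible sets respecting both limits:
- B+D: length 20, insurance slots 13, value 84
- A+D: length 12, insurance slots 14, value 65
- A+B: length 14, insurance slots 21, value 63
- D: length 9, insurance slots 3, value 43
Best: 84 score.

84 score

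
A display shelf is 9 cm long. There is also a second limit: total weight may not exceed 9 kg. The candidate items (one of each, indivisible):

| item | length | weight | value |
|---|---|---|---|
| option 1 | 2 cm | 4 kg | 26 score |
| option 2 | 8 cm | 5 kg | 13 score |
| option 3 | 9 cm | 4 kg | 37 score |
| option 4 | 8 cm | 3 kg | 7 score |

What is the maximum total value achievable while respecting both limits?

Feasible sets respecting both limits:
- option 3: length 9, weight 4, value 37
- option 1: length 2, weight 4, value 26
- option 2: length 8, weight 5, value 13
- option 4: length 8, weight 3, value 7
Best: 37 score.

37 score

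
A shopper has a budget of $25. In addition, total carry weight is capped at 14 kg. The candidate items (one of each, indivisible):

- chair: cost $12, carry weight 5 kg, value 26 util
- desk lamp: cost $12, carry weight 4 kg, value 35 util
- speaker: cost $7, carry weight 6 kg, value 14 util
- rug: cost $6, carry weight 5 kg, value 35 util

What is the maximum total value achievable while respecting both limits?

70 util

Feasible sets respecting both limits:
- desk lamp+rug: cost 18, carry weight 9, value 70
- chair+desk lamp: cost 24, carry weight 9, value 61
- chair+rug: cost 18, carry weight 10, value 61
- desk lamp+speaker: cost 19, carry weight 10, value 49
Best: 70 util.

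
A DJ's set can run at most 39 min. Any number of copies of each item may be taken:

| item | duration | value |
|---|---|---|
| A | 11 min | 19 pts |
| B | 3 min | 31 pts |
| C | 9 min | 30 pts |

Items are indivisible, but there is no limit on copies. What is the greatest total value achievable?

Best value-per-unit is B at 31/3, and filling with it alone uses duration 13×3=39. No mix of the others beats 13×31 = 403.

403 pts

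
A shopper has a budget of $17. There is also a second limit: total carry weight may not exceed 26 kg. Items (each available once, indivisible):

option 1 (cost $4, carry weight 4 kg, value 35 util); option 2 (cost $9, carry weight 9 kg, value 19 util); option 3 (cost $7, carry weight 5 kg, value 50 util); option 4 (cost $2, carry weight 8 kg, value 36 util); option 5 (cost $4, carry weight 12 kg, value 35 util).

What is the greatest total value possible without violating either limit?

121 util

Feasible sets respecting both limits:
- option 1+option 3+option 4: cost 13, carry weight 17, value 121
- option 3+option 4+option 5: cost 13, carry weight 25, value 121
- option 1+option 3+option 5: cost 15, carry weight 21, value 120
Best: 121 util.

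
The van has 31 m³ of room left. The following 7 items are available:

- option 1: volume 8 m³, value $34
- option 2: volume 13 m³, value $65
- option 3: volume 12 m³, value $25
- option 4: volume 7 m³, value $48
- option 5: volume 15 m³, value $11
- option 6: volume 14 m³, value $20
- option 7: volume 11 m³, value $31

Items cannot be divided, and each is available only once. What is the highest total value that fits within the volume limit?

This is a 0/1 knapsack; check combinations near the capacity.
- option 1+option 2+option 4: volume 8+13+7=28, value 34+65+48=147
- option 2+option 4+option 7: volume 13+7+11=31, value 65+48+31=144
- option 2+option 4: volume 13+7=20, value 65+48=113
- option 1+option 4+option 7: volume 8+7+11=26, value 34+48+31=113
- option 1+option 3+option 4: volume 8+12+7=27, value 34+25+48=107
Best: $147.

$147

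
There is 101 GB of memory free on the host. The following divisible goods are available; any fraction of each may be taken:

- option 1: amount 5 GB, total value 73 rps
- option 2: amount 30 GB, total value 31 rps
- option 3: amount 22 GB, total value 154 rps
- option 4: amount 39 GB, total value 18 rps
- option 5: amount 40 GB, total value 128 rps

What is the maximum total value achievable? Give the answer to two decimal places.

387.85

Take in order of value per unit:
- option 1 (73/5 per unit): all 5 → value 73, running total 73.00
- option 3 (154/22 per unit): all 22 → value 154, running total 227.00
- option 5 (128/40 per unit): all 40 → value 128, running total 355.00
- option 2 (31/30 per unit): all 30 → value 31, running total 386.00
- option 4 (18/39 per unit): 4 of 39 → value 4×18/39 = 1.8462, running total 387.85
Total 387.85.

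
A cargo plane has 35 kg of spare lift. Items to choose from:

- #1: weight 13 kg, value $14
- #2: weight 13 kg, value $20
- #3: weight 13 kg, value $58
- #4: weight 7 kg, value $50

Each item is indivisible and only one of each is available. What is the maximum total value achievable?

Check high-value combinations within 35 kg:
- #2+#3+#4: weight 13+13+7=33, value 20+58+50=128
- #1+#3+#4: weight 13+13+7=33, value 14+58+50=122
- #3+#4: weight 13+7=20, value 58+50=108
Best: $128.

$128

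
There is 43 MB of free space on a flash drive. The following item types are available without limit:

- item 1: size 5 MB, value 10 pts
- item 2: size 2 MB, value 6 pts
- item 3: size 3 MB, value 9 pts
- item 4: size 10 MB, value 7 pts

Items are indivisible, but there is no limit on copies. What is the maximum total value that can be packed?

129 pts

Best value-per-unit is item 2 at 6/2; filling with it alone gives 21×6 = 126.
Optimal mix: 20×item 2 + 1×item 3 → size 43, value 129.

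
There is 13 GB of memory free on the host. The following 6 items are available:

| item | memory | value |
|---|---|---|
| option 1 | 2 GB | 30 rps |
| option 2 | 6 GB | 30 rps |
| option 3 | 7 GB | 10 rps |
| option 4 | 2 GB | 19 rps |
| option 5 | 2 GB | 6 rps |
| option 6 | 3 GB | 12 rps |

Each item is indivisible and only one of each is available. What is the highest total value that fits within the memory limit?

91 rps

Check high-value combinations within 13 GB:
- option 1+option 2+option 4+option 6: memory 2+6+2+3=13, value 30+30+19+12=91
- option 1+option 2+option 4+option 5: memory 2+6+2+2=12, value 30+30+19+6=85
- option 1+option 2+option 4: memory 2+6+2=10, value 30+30+19=79
- option 1+option 2+option 5+option 6: memory 2+6+2+3=13, value 30+30+6+12=78
Best: 91 rps.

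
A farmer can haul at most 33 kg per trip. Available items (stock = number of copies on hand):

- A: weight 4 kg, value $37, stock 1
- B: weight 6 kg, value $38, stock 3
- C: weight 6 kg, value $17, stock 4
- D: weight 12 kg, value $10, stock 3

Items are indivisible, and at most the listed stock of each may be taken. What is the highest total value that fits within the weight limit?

$168

Top feasible selections:
- 1×A + 3×B + 1×C: weight 28, value 168
- 1×A + 3×B: weight 22, value 151
- 3×B + 2×C: weight 30, value 148
- 1×A + 2×B + 2×C: weight 28, value 147
Best: $168.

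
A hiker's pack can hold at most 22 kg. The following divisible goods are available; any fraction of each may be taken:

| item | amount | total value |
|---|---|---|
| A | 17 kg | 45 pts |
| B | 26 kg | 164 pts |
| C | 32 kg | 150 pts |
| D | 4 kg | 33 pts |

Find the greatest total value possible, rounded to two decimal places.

Take in order of value per unit:
- D (33/4 per unit): all 4 → value 33, running total 33.00
- B (164/26 per unit): 18 of 26 → value 18×164/26 = 113.5385, running total 146.54
Total 146.54.

146.54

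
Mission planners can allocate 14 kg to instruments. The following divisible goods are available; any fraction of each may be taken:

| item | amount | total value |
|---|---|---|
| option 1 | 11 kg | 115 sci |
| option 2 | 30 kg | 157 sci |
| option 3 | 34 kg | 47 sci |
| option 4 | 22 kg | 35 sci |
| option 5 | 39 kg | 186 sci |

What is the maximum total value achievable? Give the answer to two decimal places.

130.70

Take in order of value per unit:
- option 1 (115/11 per unit): all 11 → value 115, running total 115.00
- option 2 (157/30 per unit): 3 of 30 → value 3×157/30 = 15.7000, running total 130.70
Total 130.70.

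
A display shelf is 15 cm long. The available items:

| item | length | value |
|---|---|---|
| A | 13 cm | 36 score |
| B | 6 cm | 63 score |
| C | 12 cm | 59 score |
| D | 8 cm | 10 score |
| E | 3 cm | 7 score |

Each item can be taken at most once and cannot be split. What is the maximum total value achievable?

73 score

Check high-value combinations within 15 cm:
- B+D: length 6+8=14, value 63+10=73
- B+E: length 6+3=9, value 63+7=70
- C+E: length 12+3=15, value 59+7=66
- B: length 6, value 63
Best: 73 score.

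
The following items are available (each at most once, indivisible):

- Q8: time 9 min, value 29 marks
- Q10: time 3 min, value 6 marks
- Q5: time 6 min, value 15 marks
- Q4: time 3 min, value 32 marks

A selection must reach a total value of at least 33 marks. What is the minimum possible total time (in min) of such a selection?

Subsets with value ≥ 33, sorted by total time:
- Q10+Q4: time 6, value 38
- Q5+Q4: time 9, value 47
- Q8+Q4: time 12, value 61
Minimum time: 6 min.

6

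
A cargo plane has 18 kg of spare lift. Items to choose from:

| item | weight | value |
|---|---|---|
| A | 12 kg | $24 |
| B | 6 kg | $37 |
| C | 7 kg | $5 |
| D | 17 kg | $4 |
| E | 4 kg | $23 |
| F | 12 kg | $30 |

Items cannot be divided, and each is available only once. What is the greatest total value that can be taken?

$67

Check high-value combinations within 18 kg:
- B+F: weight 6+12=18, value 37+30=67
- B+C+E: weight 6+7+4=17, value 37+5+23=65
- A+B: weight 12+6=18, value 24+37=61
- B+E: weight 6+4=10, value 37+23=60
Best: $67.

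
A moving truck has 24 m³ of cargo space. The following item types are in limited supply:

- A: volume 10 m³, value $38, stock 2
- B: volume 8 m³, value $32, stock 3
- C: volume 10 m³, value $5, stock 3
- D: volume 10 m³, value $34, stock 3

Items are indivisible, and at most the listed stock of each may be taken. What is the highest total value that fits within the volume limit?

Top feasible selections:
- 3×B: volume 24, value 96
- 2×A: volume 20, value 76
- 1×A + 1×D: volume 20, value 72
Best: $96.

$96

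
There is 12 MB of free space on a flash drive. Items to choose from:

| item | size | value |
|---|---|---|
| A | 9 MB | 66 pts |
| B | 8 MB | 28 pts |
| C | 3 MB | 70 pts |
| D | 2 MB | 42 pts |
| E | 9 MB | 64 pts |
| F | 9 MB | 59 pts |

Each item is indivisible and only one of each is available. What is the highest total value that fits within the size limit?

Check high-value combinations within 12 MB:
- A+C: size 9+3=12, value 66+70=136
- C+E: size 3+9=12, value 70+64=134
- C+F: size 3+9=12, value 70+59=129
Best: 136 pts.

136 pts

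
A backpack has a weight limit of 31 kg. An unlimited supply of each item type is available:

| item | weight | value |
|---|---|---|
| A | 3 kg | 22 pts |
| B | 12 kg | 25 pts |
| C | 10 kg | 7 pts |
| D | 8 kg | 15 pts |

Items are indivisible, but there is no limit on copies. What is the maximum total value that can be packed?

Best value-per-unit is A at 22/3, and filling with it alone uses weight 10×3=30. No mix of the others beats 10×22 = 220.

220 pts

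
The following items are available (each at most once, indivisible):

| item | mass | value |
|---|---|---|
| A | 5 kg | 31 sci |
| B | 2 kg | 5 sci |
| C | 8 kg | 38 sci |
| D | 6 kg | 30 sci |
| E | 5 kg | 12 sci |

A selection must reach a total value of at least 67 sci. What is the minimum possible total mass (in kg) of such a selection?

Subsets with value ≥ 67, sorted by total mass:
- A+C: mass 13, value 69
- C+D: mass 14, value 68
Minimum mass: 13 kg.

13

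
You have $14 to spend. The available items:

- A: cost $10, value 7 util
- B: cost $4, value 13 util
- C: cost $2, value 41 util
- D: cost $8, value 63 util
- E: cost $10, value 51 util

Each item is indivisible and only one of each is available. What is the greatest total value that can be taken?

Check high-value combinations within $14:
- B+C+D: cost 4+2+8=14, value 13+41+63=117
- C+D: cost 2+8=10, value 41+63=104
- C+E: cost 2+10=12, value 41+51=92
- B+D: cost 4+8=12, value 13+63=76
Best: 117 util.

117 util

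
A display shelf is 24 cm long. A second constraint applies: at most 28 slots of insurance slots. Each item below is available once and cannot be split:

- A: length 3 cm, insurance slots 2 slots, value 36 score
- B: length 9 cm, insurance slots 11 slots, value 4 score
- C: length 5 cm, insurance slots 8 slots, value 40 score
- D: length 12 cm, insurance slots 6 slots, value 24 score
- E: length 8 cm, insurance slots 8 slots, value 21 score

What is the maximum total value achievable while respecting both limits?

Feasible sets respecting both limits:
- A+C+D: length 20, insurance slots 16, value 100
- A+C+E: length 16, insurance slots 18, value 97
- A+D+E: length 23, insurance slots 16, value 81
- A+B+C: length 17, insurance slots 21, value 80
Best: 100 score.

100 score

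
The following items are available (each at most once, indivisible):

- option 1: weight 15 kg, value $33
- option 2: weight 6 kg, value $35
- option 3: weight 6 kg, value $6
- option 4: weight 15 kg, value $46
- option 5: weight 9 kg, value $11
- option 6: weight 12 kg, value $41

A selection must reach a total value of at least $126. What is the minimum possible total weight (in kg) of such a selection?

39

Subsets with value ≥ 126, sorted by total weight:
- option 2+option 3+option 4+option 6: weight 39, value 128
- option 2+option 4+option 5+option 6: weight 42, value 133
- option 1+option 2+option 4+option 6: weight 48, value 155
- option 2+option 3+option 4+option 5+option 6: weight 48, value 139
Minimum weight: 39 kg.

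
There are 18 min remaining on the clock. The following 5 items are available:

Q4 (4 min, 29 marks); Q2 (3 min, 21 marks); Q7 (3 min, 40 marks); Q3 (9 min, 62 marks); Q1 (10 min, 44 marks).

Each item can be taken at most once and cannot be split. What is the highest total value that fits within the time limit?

Check high-value combinations within 18 min:
- Q4+Q7+Q3: time 4+3+9=16, value 29+40+62=131
- Q2+Q7+Q3: time 3+3+9=15, value 21+40+62=123
- Q4+Q7+Q1: time 4+3+10=17, value 29+40+44=113
- Q4+Q2+Q3: time 4+3+9=16, value 29+21+62=112
- Q2+Q7+Q1: time 3+3+10=16, value 21+40+44=105
Best: 131 marks.

131 marks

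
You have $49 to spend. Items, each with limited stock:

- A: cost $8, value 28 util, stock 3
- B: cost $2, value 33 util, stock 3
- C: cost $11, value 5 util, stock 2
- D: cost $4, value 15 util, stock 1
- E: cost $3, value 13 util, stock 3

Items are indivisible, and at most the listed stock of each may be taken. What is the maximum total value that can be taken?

Best selections within cost 49 and stock limits:
- 3×A + 3×B + 1×D + 3×E: cost 43, value 237
- 3×A + 3×B + 1×D + 2×E: cost 40, value 224
- 3×A + 3×B + 3×E: cost 39, value 222
Best: 237 util.

237 util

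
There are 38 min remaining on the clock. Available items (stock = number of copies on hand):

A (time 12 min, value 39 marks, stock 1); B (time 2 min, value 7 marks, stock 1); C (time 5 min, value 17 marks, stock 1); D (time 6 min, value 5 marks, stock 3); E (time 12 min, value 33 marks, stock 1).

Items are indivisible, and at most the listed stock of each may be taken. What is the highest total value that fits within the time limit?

Top feasible selections:
- 1×A + 1×B + 1×C + 1×D + 1×E: time 37, value 101
- 1×A + 1×B + 1×C + 1×E: time 31, value 96
Best: 101 marks.

101 marks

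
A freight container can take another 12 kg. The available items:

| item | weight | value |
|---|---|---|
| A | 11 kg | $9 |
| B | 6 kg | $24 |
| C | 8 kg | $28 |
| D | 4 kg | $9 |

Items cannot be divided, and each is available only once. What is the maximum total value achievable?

$37

Check high-value combinations within 12 kg:
- C+D: weight 8+4=12, value 28+9=37
- B+D: weight 6+4=10, value 24+9=33
- C: weight 8, value 28
- B: weight 6, value 24
Best: $37.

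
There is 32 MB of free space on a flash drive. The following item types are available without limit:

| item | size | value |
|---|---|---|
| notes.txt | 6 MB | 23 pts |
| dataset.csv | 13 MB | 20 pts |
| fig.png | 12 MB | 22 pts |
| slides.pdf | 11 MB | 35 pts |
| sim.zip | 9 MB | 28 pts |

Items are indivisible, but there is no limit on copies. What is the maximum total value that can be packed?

Best value-per-unit is notes.txt at 23/6, and filling with it alone uses size 5×6=30. No mix of the others beats 5×23 = 115.

115 pts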